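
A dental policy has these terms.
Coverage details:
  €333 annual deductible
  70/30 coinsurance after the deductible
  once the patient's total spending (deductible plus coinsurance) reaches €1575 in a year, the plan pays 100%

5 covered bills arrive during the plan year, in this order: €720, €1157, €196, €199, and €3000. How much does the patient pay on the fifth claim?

Claim 1 (€720): €333 to deductible, leaving €387; 30% of €387 = €116.10. Patient owes €449.10 (running OOP €449.10).
Claim 2 (€1157): 30% coinsurance on €1157 = €347.10. Patient owes €347.10 (running OOP €796.20).
Claim 3 (€196): 30% coinsurance on €196 = €58.80. Cost to patient: €58.80. OOP to date €855.
Claim 4 (€199): deductible met; 30% of €199 = €59.70. Cost to patient: €59.70. OOP to date €914.70.
Claim 5 (€3000): deductible already satisfied, so patient's share is 30% × €3000 = €900. OOP would hit €1814.70 > €1575, so the cap limits the patient to €1575 − €914.70 = €660.30.

€660.30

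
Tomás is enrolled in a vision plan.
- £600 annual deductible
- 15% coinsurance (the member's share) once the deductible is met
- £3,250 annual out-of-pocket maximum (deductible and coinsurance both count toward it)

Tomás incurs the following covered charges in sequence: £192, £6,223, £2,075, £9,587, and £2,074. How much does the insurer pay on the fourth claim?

Bill 1, £192: all of it applies to the deductible. Member pays £192; OOP now £192. Plan pays £192 − £192 = £0.
Bill 2, £6,223: £408 to deductible, leaving £5,815; 15% of £5,815 = £872.25. Member pays £1,280.25; OOP now £1,472.25. Insurer: £6,223 − £1,280.25 = £4,942.75.
Bill 3, £2,075: deductible met; 15% of £2,075 = £311.25. Member owes £311.25 (running OOP £1,783.50). Insurer: £2,075 − £311.25 = £1,763.75.
Bill 4, £9,587: 15% coinsurance on £9,587 = £1,438.05. Member pays £1,438.05; OOP now £3,221.55. Insurer: £9,587 − £1,438.05 = £8,148.95.

£8,148.95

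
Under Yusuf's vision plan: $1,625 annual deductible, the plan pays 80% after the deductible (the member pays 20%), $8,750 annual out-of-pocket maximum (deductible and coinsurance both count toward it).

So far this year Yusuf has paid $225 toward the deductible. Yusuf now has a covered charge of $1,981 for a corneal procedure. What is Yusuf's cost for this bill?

Deductible still to meet: $1,625 − $225 = $1,400.
That leaves $1,981 − $1,400 = $581 for coinsurance.
Coinsurance: $581 × 20% = $116.20.
So the member owes $1,400 + $116.20 = $1,516.20 before any cap.
Total out-of-pocket so far would be $225 + $1,516.20 = $1,741.20, below the $8,750 cap — no reduction.

$1,516.20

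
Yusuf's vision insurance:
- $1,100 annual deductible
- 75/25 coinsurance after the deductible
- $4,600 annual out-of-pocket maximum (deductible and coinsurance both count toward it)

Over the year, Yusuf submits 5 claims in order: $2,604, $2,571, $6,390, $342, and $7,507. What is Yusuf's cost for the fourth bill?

Bill 1, $2,604: deductible takes $1,100, $1,504 remains; member's 25% is $376. Member owes $1,476 (running OOP $1,476).
Bill 2, $2,571: deductible already satisfied, so member's share is 25% × $2,571 = $642.75. Member owes $642.75 (running OOP $2,118.75).
Bill 3, $6,390: deductible already satisfied, so member's share is 25% × $6,390 = $1,597.50. Member pays $1,597.50; OOP now $3,716.25.
Bill 4, $342: deductible met; 25% of $342 = $85.50. Member pays $85.50; OOP now $3,801.75.

$85.50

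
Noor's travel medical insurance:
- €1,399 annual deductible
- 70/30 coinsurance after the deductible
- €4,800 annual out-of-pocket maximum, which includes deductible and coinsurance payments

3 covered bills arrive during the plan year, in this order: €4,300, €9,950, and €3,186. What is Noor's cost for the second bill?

€2,530.70

Bill 1, €4,300: €1,399 finishes the deductible; €2,901 goes to coinsurance; traveler's 30% is €870.30. Cost to traveler: €2,269.30. OOP to date €2,269.30.
Bill 2, €9,950: deductible already satisfied, so traveler's share is 30% × €9,950 = €2,985. That would push OOP to €5,254.30, over the €4,800 cap, so traveler pays €4,800 − €2,269.30 = €2,530.70.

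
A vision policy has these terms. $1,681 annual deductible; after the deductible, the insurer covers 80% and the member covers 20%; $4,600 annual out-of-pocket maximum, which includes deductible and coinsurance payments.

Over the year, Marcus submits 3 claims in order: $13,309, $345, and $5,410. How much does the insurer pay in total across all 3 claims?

$14,464

#1 ($13,309): $1,681 to deductible, leaving $11,628; coinsurance $11,628 × 20% = $2,325.60. Member pays $4,006.60; OOP now $4,006.60. Insurer: $13,309 − $4,006.60 = $9,302.40.
#2 ($345): deductible met; 20% of $345 = $69. Member pays $69; OOP now $4,075.60. Plan pays $345 − $69 = $276.
#3 ($5,410): 20% coinsurance on $5,410 = $1,082. OOP would hit $5,157.60 > $4,600, so the cap limits the member to $4,600 − $4,075.60 = $524.40. Plan pays $5,410 − $524.40 = $4,885.60.
Insurer total: $9,302.40 + $276 + $4,885.60 = $14,464.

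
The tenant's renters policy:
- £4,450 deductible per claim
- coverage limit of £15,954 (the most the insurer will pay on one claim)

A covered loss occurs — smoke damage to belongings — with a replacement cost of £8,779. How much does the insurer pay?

Less the £4,450 deductible: £8,779 − £4,450 = £4,329.
That's under the £15,954 cap, so the insurer reimburses the full £4,329.

£4,329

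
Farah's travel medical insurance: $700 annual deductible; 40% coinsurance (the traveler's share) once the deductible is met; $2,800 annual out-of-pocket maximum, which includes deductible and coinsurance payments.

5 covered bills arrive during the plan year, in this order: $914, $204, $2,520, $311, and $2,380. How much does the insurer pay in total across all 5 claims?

$3,529

Claim 1 ($914): deductible takes $700, $214 remains; 40% of $214 = $85.60. Cost to traveler: $785.60. OOP to date $785.60. Plan pays $914 − $785.60 = $128.40.
Claim 2 ($204): 40% coinsurance on $204 = $81.60. Traveler pays $81.60; OOP now $867.20. Plan pays $204 − $81.60 = $122.40.
Claim 3 ($2,520): deductible met; 40% of $2,520 = $1,008. Cost to traveler: $1,008. OOP to date $1,875.20. Insurer: $2,520 − $1,008 = $1,512.
Claim 4 ($311): deductible met; 40% of $311 = $124.40. Traveler owes $124.40 (running OOP $1,999.60). Insurer: $311 − $124.40 = $186.60.
Claim 5 ($2,380): 40% coinsurance on $2,380 = $952. That would push OOP to $2,951.60, over the $2,800 cap, so traveler pays $2,800 − $1,999.60 = $800.40. Insurer: $2,380 − $800.40 = $1,579.60.
Insurer total = bills − traveler's total = $6,329 − $2,800 = $3,529.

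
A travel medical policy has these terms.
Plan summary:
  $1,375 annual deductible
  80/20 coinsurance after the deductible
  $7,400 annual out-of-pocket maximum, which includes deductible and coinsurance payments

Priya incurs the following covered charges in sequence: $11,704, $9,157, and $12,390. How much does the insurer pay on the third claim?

$10,262.20

Bill 1, $11,704: deductible takes $1,375, $10,329 remains; coinsurance $10,329 × 20% = $2,065.80. Cost to traveler: $3,440.80. OOP to date $3,440.80. Plan pays $11,704 − $3,440.80 = $8,263.20.
Bill 2, $9,157: 20% coinsurance on $9,157 = $1,831.40. Traveler pays $1,831.40; OOP now $5,272.20. Insurer: $9,157 − $1,831.40 = $7,325.60.
Bill 3, $12,390: deductible already satisfied, so traveler's share is 20% × $12,390 = $2,478. Adding that to $5,272.20 gives $7,750.20, past the $7,400 cap; traveler pays only $7,400 − $5,272.20 = $2,127.80. Insurer: $12,390 − $2,127.80 = $10,262.20.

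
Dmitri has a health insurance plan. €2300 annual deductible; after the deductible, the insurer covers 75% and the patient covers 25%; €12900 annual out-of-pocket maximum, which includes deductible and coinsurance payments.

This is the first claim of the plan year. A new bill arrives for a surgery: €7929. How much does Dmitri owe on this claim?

The full €2300 deductible is still open; €2300 of this bill applies to it.
The remaining €5629 (= €7929 − €2300) moves to coinsurance.
Patient's 25% share of €5629 is €1407.25.
That puts the patient's cost at €2300 + €1407.25 = €3707.25 before any cap.
Year-to-date out-of-pocket becomes €0 + €3707.25 = €3707.25, still under the €12900 maximum, so no cap applies.

€3707.25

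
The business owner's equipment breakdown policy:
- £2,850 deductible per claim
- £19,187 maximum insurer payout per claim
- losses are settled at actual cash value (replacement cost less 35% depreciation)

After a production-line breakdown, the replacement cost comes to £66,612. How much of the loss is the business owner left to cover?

£47,425

At 35% depreciation, ACV = £66,612 − £23,314.20 = £43,297.80.
Less the £2,850 deductible: £43,297.80 − £2,850 = £40,447.80.
£40,447.80 exceeds the £19,187 limit, so the insurer pays the limit: £19,187.
The business owner bears the rest of the original loss: £66,612 − £19,187 = £47,425.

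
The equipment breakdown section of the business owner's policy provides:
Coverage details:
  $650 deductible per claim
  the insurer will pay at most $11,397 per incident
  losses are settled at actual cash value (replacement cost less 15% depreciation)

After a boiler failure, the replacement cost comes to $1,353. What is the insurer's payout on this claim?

$500.05

Depreciate 15%: the covered value is $1,353 × 0.85 = $1,150.05.
Less the $650 deductible: $1,150.05 − $650 = $500.05.
$500.05 ≤ $11,397, so the limit doesn't bind; insurer pays $500.05.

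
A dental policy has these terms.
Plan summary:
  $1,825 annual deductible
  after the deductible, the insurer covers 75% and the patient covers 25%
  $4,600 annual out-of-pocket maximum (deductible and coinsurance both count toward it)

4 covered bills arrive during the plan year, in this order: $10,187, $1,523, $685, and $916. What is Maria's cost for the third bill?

#1 ($10,187): $1,825 finishes the deductible; $8,362 goes to coinsurance; coinsurance $8,362 × 25% = $2,090.50. Patient owes $3,915.50 (running OOP $3,915.50).
#2 ($1,523): deductible met; 25% of $1,523 = $380.75. Cost to patient: $380.75. OOP to date $4,296.25.
#3 ($685): deductible met; 25% of $685 = $171.25. Patient owes $171.25 (running OOP $4,467.50).

$171.25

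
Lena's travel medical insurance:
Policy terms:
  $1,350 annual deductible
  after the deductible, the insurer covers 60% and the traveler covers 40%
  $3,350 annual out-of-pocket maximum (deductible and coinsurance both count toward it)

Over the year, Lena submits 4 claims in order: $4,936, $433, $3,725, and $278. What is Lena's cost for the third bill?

$392.40

Claim 1 ($4,936): $1,350 to deductible, leaving $3,586; coinsurance $3,586 × 40% = $1,434.40. Traveler owes $2,784.40 (running OOP $2,784.40).
Claim 2 ($433): deductible met; 40% of $433 = $173.20. Cost to traveler: $173.20. OOP to date $2,957.60.
Claim 3 ($3,725): 40% coinsurance on $3,725 = $1,490. That would push OOP to $4,447.60, over the $3,350 cap, so traveler pays $3,350 − $2,957.60 = $392.40.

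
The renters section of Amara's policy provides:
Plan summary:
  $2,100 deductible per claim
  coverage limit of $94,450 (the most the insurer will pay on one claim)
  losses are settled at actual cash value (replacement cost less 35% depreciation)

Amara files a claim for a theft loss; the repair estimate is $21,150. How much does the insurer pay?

$11,647.50

Actual cash value after 35% depreciation: $21,150 × 65% = $13,747.50.
After the deductible, $13,747.50 − $2,100 = $11,647.50 remains.
$11,647.50 ≤ $94,450, so the limit doesn't bind; insurer pays $11,647.50.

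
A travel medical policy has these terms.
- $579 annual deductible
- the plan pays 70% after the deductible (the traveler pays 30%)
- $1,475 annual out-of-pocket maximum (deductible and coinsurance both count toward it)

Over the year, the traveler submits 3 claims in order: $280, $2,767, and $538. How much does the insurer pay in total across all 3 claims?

$2,110

Claim 1 — $280: fully absorbed by the deductible. Traveler pays $280; OOP now $280. Insurer: $280 − $280 = $0.
Claim 2 — $2,767: $299 finishes the deductible; $2,468 goes to coinsurance; traveler's 30% is $740.40. Traveler owes $1,039.40 (running OOP $1,319.40). Plan pays $2,767 − $1,039.40 = $1,727.60.
Claim 3 — $538: deductible already satisfied, so traveler's share is 30% × $538 = $161.40. That would push OOP to $1,480.80, over the $1,475 cap, so traveler pays $1,475 − $1,319.40 = $155.60. Insurer: $538 − $155.60 = $382.40.
Insurer total = bills − traveler's total = $3,585 − $1,475 = $2,110.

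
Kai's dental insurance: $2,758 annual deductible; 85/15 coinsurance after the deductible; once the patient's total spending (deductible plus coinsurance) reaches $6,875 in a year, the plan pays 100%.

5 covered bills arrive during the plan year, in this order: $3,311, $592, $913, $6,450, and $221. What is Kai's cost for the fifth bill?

$33.15

Claim 1 — $3,311: $2,758 to deductible, leaving $553; 15% of $553 = $82.95. Patient pays $2,840.95; OOP now $2,840.95.
Claim 2 — $592: 15% coinsurance on $592 = $88.80. Patient pays $88.80; OOP now $2,929.75.
Claim 3 — $913: 15% coinsurance on $913 = $136.95. Cost to patient: $136.95. OOP to date $3,066.70.
Claim 4 — $6,450: 15% coinsurance on $6,450 = $967.50. Cost to patient: $967.50. OOP to date $4,034.20.
Claim 5 — $221: deductible already satisfied, so patient's share is 15% × $221 = $33.15. Cost to patient: $33.15. OOP to date $4,067.35.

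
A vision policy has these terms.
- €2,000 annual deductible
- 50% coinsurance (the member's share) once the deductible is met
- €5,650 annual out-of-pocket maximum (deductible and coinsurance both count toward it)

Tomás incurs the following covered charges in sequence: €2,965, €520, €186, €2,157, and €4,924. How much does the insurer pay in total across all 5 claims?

Claim 1 (€2,965): €2,000 to deductible, leaving €965; member's 50% is €482.50. Member owes €2,482.50 (running OOP €2,482.50). Insurer: €2,965 − €2,482.50 = €482.50.
Claim 2 (€520): 50% coinsurance on €520 = €260. Cost to member: €260. OOP to date €2,742.50. Plan pays €520 − €260 = €260.
Claim 3 (€186): deductible already satisfied, so member's share is 50% × €186 = €93. Cost to member: €93. OOP to date €2,835.50. Plan pays €186 − €93 = €93.
Claim 4 (€2,157): deductible met; 50% of €2,157 = €1,078.50. Member pays €1,078.50; OOP now €3,914. Plan pays €2,157 − €1,078.50 = €1,078.50.
Claim 5 (€4,924): deductible met; 50% of €4,924 = €2,462. That would push OOP to €6,376, over the €5,650 cap, so member pays €5,650 − €3,914 = €1,736. Plan pays €4,924 − €1,736 = €3,188.
Insurer total: €482.50 + €260 + €93 + €1,078.50 + €3,188 = €5,102.

€5,102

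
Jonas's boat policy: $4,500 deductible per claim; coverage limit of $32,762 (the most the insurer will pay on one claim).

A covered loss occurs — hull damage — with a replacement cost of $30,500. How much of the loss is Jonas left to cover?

After the deductible, $30,500 − $4,500 = $26,000 remains.
$26,000 is within the $32,762 limit, so the insurer pays $26,000.
Out of pocket: $30,500 − $26,000 = $4,500.

$4,500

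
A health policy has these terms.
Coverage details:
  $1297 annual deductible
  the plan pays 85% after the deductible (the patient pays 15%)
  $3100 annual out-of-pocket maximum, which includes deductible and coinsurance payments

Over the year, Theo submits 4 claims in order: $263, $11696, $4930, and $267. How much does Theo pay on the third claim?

Claim 1 — $263: all of it applies to the deductible. Patient owes $263 (running OOP $263).
Claim 2 — $11696: deductible takes $1034, $10662 remains; patient's 15% is $1599.30. Patient pays $2633.30; OOP now $2896.30.
Claim 3 — $4930: deductible already satisfied, so patient's share is 15% × $4930 = $739.50. OOP would hit $3635.80 > $3100, so the cap limits the patient to $3100 − $2896.30 = $203.70.

$203.70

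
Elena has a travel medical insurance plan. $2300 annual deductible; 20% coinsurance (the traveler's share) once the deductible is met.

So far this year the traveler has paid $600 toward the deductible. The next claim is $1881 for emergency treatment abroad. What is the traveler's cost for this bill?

$600 of the $2300 deductible is already met, leaving $1700.
The remaining $181 (= $1881 − $1700) moves to coinsurance.
20% of $181 = $36.20 falls to the traveler.
So the traveler owes $1700 + $36.20 = $1736.20.

$1736.20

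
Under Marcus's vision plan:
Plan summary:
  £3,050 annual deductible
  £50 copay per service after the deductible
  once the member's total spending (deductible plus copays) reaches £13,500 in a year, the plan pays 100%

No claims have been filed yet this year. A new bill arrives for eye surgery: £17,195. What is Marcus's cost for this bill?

The full £3,050 deductible is still open; £3,050 of this bill applies to it.
After the £3,050 deductible portion, £17,195 − £3,050 = £14,145 is subject to the copay.
Copay on this service: £50.
Member responsibility before any cap: £3,050 + £50 = £3,100.
Cumulative spending £0 + £3,100 = £3,100 stays under the £13,500 maximum.

£3,100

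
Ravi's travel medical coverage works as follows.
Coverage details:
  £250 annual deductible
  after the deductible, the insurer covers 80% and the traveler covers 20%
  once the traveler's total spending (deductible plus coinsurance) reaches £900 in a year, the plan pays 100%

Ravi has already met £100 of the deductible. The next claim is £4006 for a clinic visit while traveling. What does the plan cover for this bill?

Deductible still to meet: £250 − £100 = £150.
That leaves £4006 − £150 = £3856 for coinsurance.
20% of £3856 = £771.20 falls to the traveler.
That puts the traveler's cost at £150 + £771.20 = £921.20 before any cap.
Year-to-date out-of-pocket would reach £100 + £921.20 = £1021.20, above the £900 maximum, so the traveler pays only £900 − £100 = £800.
The plan picks up £4006 − £800 = £3206.

£3206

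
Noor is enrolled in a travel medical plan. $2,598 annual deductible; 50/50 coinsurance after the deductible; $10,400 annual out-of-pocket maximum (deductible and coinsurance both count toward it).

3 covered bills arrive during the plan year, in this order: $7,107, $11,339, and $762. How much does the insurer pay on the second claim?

$5,791.50

Claim 1 — $7,107: $2,598 to deductible, leaving $4,509; coinsurance $4,509 × 50% = $2,254.50. Traveler pays $4,852.50; OOP now $4,852.50. Plan pays $7,107 − $4,852.50 = $2,254.50.
Claim 2 — $11,339: deductible already satisfied, so traveler's share is 50% × $11,339 = $5,669.50. Adding that to $4,852.50 gives $10,522, past the $10,400 cap; traveler pays only $10,400 − $4,852.50 = $5,547.50. Plan pays $11,339 − $5,547.50 = $5,791.50.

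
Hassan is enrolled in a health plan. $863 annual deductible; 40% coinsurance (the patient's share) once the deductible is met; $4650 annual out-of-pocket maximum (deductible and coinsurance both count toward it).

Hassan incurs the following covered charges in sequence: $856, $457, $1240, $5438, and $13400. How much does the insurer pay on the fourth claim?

Bill 1, $856: all of it applies to the deductible. Patient owes $856 (running OOP $856). Insurer: $856 − $856 = $0.
Bill 2, $457: $7 to deductible, leaving $450; coinsurance $450 × 40% = $180. Patient pays $187; OOP now $1043. Insurer: $457 − $187 = $270.
Bill 3, $1240: deductible already satisfied, so patient's share is 40% × $1240 = $496. Patient owes $496 (running OOP $1539). Plan pays $1240 − $496 = $744.
Bill 4, $5438: deductible already satisfied, so patient's share is 40% × $5438 = $2175.20. Patient owes $2175.20 (running OOP $3714.20). Plan pays $5438 − $2175.20 = $3262.80.

$3262.80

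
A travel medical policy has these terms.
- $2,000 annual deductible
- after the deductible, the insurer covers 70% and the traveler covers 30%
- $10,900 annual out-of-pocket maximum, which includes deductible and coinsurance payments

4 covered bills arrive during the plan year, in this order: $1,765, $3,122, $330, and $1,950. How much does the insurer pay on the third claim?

$231

Bill 1, $1,765: entire amount goes to the deductible. Cost to traveler: $1,765. OOP to date $1,765. Insurer: $1,765 − $1,765 = $0.
Bill 2, $3,122: $235 finishes the deductible; $2,887 goes to coinsurance; traveler's 30% is $866.10. Traveler pays $1,101.10; OOP now $2,866.10. Plan pays $3,122 − $1,101.10 = $2,020.90.
Bill 3, $330: 30% coinsurance on $330 = $99. Cost to traveler: $99. OOP to date $2,965.10. Insurer: $330 − $99 = $231.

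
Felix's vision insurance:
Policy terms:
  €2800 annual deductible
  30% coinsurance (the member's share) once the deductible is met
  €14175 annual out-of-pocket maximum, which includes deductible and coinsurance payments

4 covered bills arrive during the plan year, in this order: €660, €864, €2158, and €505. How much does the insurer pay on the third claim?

€617.40

Claim 1 — €660: fully absorbed by the deductible. Cost to member: €660. OOP to date €660. Plan pays €660 − €660 = €0.
Claim 2 — €864: entire amount goes to the deductible. Cost to member: €864. OOP to date €1524. Plan pays €864 − €864 = €0.
Claim 3 — €2158: €1276 finishes the deductible; €882 goes to coinsurance; 30% of €882 = €264.60. Member pays €1540.60; OOP now €3064.60. Plan pays €2158 − €1540.60 = €617.40.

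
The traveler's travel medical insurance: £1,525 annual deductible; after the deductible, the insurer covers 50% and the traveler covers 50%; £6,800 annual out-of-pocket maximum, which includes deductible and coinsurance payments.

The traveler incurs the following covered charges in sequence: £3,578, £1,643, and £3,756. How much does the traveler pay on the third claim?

£1,878

Claim 1 — £3,578: deductible takes £1,525, £2,053 remains; traveler's 50% is £1,026.50. Traveler owes £2,551.50 (running OOP £2,551.50).
Claim 2 — £1,643: deductible met; 50% of £1,643 = £821.50. Traveler pays £821.50; OOP now £3,373.
Claim 3 — £3,756: deductible met; 50% of £3,756 = £1,878. Traveler pays £1,878; OOP now £5,251.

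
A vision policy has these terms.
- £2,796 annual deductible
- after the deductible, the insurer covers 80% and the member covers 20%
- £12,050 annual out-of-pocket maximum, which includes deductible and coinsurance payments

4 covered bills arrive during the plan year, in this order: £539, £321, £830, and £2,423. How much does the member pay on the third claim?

£830

Claim 1 (£539): all of it applies to the deductible. Cost to member: £539. OOP to date £539.
Claim 2 (£321): fully absorbed by the deductible. Member owes £321 (running OOP £860).
Claim 3 (£830): all of it applies to the deductible. Member pays £830; OOP now £1,690.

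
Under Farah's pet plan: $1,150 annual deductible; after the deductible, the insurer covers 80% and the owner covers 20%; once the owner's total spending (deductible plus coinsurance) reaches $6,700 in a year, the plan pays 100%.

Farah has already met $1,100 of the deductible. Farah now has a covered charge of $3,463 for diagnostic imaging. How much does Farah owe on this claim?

$732.60

Deductible still to meet: $1,150 − $1,100 = $50.
The remaining $3,413 (= $3,463 − $50) moves to coinsurance.
Owner's 20% share of $3,413 is $682.60.
Owner responsibility before any cap: $50 + $682.60 = $732.60.
Year-to-date out-of-pocket becomes $1,100 + $732.60 = $1,832.60, still under the $6,700 maximum, so no cap applies.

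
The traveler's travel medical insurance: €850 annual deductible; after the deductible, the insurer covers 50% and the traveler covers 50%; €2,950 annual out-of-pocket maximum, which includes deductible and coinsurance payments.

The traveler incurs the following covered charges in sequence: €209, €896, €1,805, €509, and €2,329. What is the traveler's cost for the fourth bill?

Claim 1 (€209): fully absorbed by the deductible. Traveler pays €209; OOP now €209.
Claim 2 (€896): €641 finishes the deductible; €255 goes to coinsurance; traveler's 50% is €127.50. Traveler pays €768.50; OOP now €977.50.
Claim 3 (€1,805): 50% coinsurance on €1,805 = €902.50. Traveler pays €902.50; OOP now €1,880.
Claim 4 (€509): 50% coinsurance on €509 = €254.50. Traveler owes €254.50 (running OOP €2,134.50).

€254.50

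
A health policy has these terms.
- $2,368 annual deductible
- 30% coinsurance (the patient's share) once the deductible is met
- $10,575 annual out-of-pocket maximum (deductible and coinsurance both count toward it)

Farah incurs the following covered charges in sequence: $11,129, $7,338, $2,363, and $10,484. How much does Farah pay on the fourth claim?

Claim 1 — $11,129: deductible takes $2,368, $8,761 remains; patient's 30% is $2,628.30. Patient pays $4,996.30; OOP now $4,996.30.
Claim 2 — $7,338: deductible met; 30% of $7,338 = $2,201.40. Cost to patient: $2,201.40. OOP to date $7,197.70.
Claim 3 — $2,363: 30% coinsurance on $2,363 = $708.90. Patient pays $708.90; OOP now $7,906.60.
Claim 4 — $10,484: deductible met; 30% of $10,484 = $3,145.20. That would push OOP to $11,051.80, over the $10,575 cap, so patient pays $10,575 − $7,906.60 = $2,668.40.

$2,668.40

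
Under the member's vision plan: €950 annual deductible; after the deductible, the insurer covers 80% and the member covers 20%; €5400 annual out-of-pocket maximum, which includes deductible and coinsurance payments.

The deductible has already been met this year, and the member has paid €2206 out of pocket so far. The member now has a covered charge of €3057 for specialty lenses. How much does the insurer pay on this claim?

The deductible is already satisfied, so the full bill goes to coinsurance.
Coinsurance: €3057 × 20% = €611.40.
Cumulative spending €2206 + €611.40 = €2817.40 stays under the €5400 maximum.
The insurer covers the remainder: €3057 − €611.40 = €2445.60.

€2445.60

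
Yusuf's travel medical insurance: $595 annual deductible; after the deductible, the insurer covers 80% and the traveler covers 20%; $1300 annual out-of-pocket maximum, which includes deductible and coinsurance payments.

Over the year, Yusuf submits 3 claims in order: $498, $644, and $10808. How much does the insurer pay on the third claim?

$10212.40

#1 ($498): entire amount goes to the deductible. Cost to traveler: $498. OOP to date $498. Plan pays $498 − $498 = $0.
#2 ($644): deductible takes $97, $547 remains; traveler's 20% is $109.40. Traveler owes $206.40 (running OOP $704.40). Plan pays $644 − $206.40 = $437.60.
#3 ($10808): 20% coinsurance on $10808 = $2161.60. That would push OOP to $2866, over the $1300 cap, so traveler pays $1300 − $704.40 = $595.60. Insurer: $10808 − $595.60 = $10212.40.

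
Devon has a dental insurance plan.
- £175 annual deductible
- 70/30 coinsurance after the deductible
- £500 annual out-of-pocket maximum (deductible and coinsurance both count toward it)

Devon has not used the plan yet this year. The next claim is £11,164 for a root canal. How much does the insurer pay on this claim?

Nothing has been paid toward the £175 deductible, so the first £175 of this charge is applied there.
The remaining £10,989 (= £11,164 − £175) moves to coinsurance.
Patient's 30% share of £10,989 is £3,296.70.
That puts the patient's cost at £175 + £3,296.70 = £3,471.70 before any cap.
That would bring total out-of-pocket to £3,471.70, past the £500 cap. The patient is capped at £500 − £0 = £500 on this claim.
The insurer covers the remainder: £11,164 − £500 = £10,664.

£10,664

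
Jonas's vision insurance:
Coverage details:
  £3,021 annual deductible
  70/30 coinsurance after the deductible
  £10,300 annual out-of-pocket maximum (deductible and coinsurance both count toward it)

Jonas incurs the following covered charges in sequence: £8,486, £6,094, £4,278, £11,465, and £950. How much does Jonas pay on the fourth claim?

£2,527.90

Bill 1, £8,486: deductible takes £3,021, £5,465 remains; coinsurance £5,465 × 30% = £1,639.50. Member pays £4,660.50; OOP now £4,660.50.
Bill 2, £6,094: deductible met; 30% of £6,094 = £1,828.20. Member pays £1,828.20; OOP now £6,488.70.
Bill 3, £4,278: deductible met; 30% of £4,278 = £1,283.40. Cost to member: £1,283.40. OOP to date £7,772.10.
Bill 4, £11,465: deductible met; 30% of £11,465 = £3,439.50. OOP would hit £11,211.60 > £10,300, so the cap limits the member to £10,300 − £7,772.10 = £2,527.90.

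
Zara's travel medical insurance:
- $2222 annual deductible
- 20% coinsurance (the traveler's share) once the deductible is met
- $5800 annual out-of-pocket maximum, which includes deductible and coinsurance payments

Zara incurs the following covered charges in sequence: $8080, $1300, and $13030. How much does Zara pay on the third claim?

$2146.40

#1 ($8080): $2222 to deductible, leaving $5858; 20% of $5858 = $1171.60. Traveler pays $3393.60; OOP now $3393.60.
#2 ($1300): 20% coinsurance on $1300 = $260. Traveler owes $260 (running OOP $3653.60).
#3 ($13030): 20% coinsurance on $13030 = $2606. OOP would hit $6259.60 > $5800, so the cap limits the traveler to $5800 − $3653.60 = $2146.40.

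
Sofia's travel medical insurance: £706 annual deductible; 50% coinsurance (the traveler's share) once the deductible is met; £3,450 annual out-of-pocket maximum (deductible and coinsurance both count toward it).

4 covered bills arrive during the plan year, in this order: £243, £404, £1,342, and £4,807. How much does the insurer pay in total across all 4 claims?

#1 (£243): fully absorbed by the deductible. Cost to traveler: £243. OOP to date £243. Plan pays £243 − £243 = £0.
#2 (£404): entire amount goes to the deductible. Cost to traveler: £404. OOP to date £647. Insurer: £404 − £404 = £0.
#3 (£1,342): deductible takes £59, £1,283 remains; traveler's 50% is £641.50. Cost to traveler: £700.50. OOP to date £1,347.50. Plan pays £1,342 − £700.50 = £641.50.
#4 (£4,807): 50% coinsurance on £4,807 = £2,403.50. That would push OOP to £3,751, over the £3,450 cap, so traveler pays £3,450 − £1,347.50 = £2,102.50. Insurer: £4,807 − £2,102.50 = £2,704.50.
Insurer total: £0 + £0 + £641.50 + £2,704.50 = £3,346.

£3,346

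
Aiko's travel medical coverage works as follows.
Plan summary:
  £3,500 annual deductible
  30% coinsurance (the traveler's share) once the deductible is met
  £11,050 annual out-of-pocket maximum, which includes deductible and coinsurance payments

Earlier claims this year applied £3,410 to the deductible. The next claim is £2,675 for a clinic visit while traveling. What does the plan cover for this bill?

£1,809.50

Remaining deductible: £3,500 − £3,410 = £90.
After the £90 deductible portion, £2,675 − £90 = £2,585 is subject to coinsurance.
Traveler's 30% share of £2,585 is £775.50.
Traveler responsibility before any cap: £90 + £775.50 = £865.50.
Total out-of-pocket so far would be £3,410 + £865.50 = £4,275.50, below the £11,050 cap — no reduction.
The insurer covers the remainder: £2,675 − £865.50 = £1,809.50.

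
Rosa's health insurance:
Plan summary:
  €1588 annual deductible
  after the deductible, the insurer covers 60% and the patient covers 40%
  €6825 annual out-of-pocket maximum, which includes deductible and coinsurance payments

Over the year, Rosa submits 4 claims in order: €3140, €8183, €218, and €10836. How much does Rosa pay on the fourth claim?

Claim 1 — €3140: €1588 finishes the deductible; €1552 goes to coinsurance; patient's 40% is €620.80. Patient pays €2208.80; OOP now €2208.80.
Claim 2 — €8183: deductible met; 40% of €8183 = €3273.20. Patient pays €3273.20; OOP now €5482.
Claim 3 — €218: 40% coinsurance on €218 = €87.20. Patient owes €87.20 (running OOP €5569.20).
Claim 4 — €10836: 40% coinsurance on €10836 = €4334.40. That would push OOP to €9903.60, over the €6825 cap, so patient pays €6825 − €5569.20 = €1255.80.

€1255.80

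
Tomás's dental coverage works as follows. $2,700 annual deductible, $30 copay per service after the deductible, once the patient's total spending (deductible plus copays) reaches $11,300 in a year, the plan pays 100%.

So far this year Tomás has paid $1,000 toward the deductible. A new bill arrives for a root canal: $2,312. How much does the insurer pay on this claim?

$582

$1,000 of the $2,700 deductible is already met, leaving $1,700.
The remaining $612 (= $2,312 − $1,700) moves to the copay.
Copay on this service: $30.
So the patient owes $1,700 + $30 = $1,730 before any cap.
Cumulative spending $1,000 + $1,730 = $2,730 stays under the $11,300 maximum.
The insurer covers the remainder: $2,312 − $1,730 = $582.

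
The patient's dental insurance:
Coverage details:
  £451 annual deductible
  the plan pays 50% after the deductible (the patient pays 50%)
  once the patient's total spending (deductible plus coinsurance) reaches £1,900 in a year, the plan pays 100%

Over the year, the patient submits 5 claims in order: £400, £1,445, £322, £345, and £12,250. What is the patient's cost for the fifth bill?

#1 (£400): all of it applies to the deductible. Patient owes £400 (running OOP £400).
#2 (£1,445): £51 to deductible, leaving £1,394; coinsurance £1,394 × 50% = £697. Cost to patient: £748. OOP to date £1,148.
#3 (£322): deductible met; 50% of £322 = £161. Cost to patient: £161. OOP to date £1,309.
#4 (£345): deductible already satisfied, so patient's share is 50% × £345 = £172.50. Patient owes £172.50 (running OOP £1,481.50).
#5 (£12,250): deductible met; 50% of £12,250 = £6,125. Adding that to £1,481.50 gives £7,606.50, past the £1,900 cap; patient pays only £1,900 − £1,481.50 = £418.50.

£418.50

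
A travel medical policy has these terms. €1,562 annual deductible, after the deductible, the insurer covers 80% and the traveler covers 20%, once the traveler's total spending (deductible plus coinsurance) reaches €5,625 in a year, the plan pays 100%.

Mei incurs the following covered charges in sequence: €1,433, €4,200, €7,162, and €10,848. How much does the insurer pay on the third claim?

€5,729.60

Bill 1, €1,433: entire amount goes to the deductible. Traveler owes €1,433 (running OOP €1,433). Insurer: €1,433 − €1,433 = €0.
Bill 2, €4,200: €129 finishes the deductible; €4,071 goes to coinsurance; coinsurance €4,071 × 20% = €814.20. Traveler pays €943.20; OOP now €2,376.20. Insurer: €4,200 − €943.20 = €3,256.80.
Bill 3, €7,162: 20% coinsurance on €7,162 = €1,432.40. Traveler owes €1,432.40 (running OOP €3,808.60). Insurer: €7,162 − €1,432.40 = €5,729.60.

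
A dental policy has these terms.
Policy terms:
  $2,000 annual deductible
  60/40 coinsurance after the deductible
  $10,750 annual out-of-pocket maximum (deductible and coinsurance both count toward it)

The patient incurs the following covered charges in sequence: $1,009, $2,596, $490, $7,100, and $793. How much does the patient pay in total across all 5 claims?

Claim 1 — $1,009: fully absorbed by the deductible. Patient owes $1,009 (running OOP $1,009).
Claim 2 — $2,596: $991 finishes the deductible; $1,605 goes to coinsurance; patient's 40% is $642. Patient owes $1,633 (running OOP $2,642).
Claim 3 — $490: 40% coinsurance on $490 = $196. Patient owes $196 (running OOP $2,838).
Claim 4 — $7,100: deductible met; 40% of $7,100 = $2,840. Patient owes $2,840 (running OOP $5,678).
Claim 5 — $793: 40% coinsurance on $793 = $317.20. Patient pays $317.20; OOP now $5,995.20.
Summing the patient's payments: $1,009 + $1,633 + $196 + $2,840 + $317.20 = $5,995.20.

$5,995.20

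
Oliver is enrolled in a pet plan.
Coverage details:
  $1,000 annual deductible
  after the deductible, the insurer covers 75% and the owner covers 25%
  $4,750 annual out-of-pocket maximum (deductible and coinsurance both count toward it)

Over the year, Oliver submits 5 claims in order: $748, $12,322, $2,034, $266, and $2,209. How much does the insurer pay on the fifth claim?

Claim 1 ($748): fully absorbed by the deductible. Cost to owner: $748. OOP to date $748. Insurer: $748 − $748 = $0.
Claim 2 ($12,322): $252 finishes the deductible; $12,070 goes to coinsurance; coinsurance $12,070 × 25% = $3,017.50. Cost to owner: $3,269.50. OOP to date $4,017.50. Insurer: $12,322 − $3,269.50 = $9,052.50.
Claim 3 ($2,034): deductible met; 25% of $2,034 = $508.50. Owner pays $508.50; OOP now $4,526. Plan pays $2,034 − $508.50 = $1,525.50.
Claim 4 ($266): deductible already satisfied, so owner's share is 25% × $266 = $66.50. Owner pays $66.50; OOP now $4,592.50. Plan pays $266 − $66.50 = $199.50.
Claim 5 ($2,209): deductible already satisfied, so owner's share is 25% × $2,209 = $552.25. OOP would hit $5,144.75 > $4,750, so the cap limits the owner to $4,750 − $4,592.50 = $157.50. Insurer: $2,209 − $157.50 = $2,051.50.

$2,051.50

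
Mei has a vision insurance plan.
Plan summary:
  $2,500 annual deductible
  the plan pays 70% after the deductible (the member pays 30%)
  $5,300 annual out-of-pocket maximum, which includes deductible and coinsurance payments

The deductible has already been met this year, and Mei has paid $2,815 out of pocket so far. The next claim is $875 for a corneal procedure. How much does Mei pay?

With the deductible met, the entire $875 is subject to coinsurance.
Coinsurance: $875 × 30% = $262.50.
Total out-of-pocket so far would be $2,815 + $262.50 = $3,077.50, below the $5,300 cap — no reduction.

$262.50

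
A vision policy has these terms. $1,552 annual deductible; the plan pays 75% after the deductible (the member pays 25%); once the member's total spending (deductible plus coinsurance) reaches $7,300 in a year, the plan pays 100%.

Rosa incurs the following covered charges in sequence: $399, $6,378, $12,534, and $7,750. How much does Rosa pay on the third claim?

Claim 1 — $399: all of it applies to the deductible. Member pays $399; OOP now $399.
Claim 2 — $6,378: deductible takes $1,153, $5,225 remains; coinsurance $5,225 × 25% = $1,306.25. Cost to member: $2,459.25. OOP to date $2,858.25.
Claim 3 — $12,534: 25% coinsurance on $12,534 = $3,133.50. Cost to member: $3,133.50. OOP to date $5,991.75.

$3,133.50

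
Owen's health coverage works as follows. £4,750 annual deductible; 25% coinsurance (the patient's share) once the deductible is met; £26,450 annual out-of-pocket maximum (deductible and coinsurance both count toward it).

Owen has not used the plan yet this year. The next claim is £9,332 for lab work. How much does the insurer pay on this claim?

£3,436.50

Nothing has been paid toward the £4,750 deductible, so the first £4,750 of this charge is applied there.
That leaves £9,332 − £4,750 = £4,582 for coinsurance.
Patient's 25% share of £4,582 is £1,145.50.
So the patient owes £4,750 + £1,145.50 = £5,895.50 before any cap.
Cumulative spending £0 + £5,895.50 = £5,895.50 stays under the £26,450 maximum.
The insurer covers the remainder: £9,332 − £5,895.50 = £3,436.50.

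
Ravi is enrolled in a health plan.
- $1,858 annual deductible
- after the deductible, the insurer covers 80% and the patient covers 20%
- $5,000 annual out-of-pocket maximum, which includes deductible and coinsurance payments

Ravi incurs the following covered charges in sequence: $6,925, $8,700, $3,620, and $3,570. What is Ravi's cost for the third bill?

Claim 1 — $6,925: deductible takes $1,858, $5,067 remains; coinsurance $5,067 × 20% = $1,013.40. Cost to patient: $2,871.40. OOP to date $2,871.40.
Claim 2 — $8,700: 20% coinsurance on $8,700 = $1,740. Patient owes $1,740 (running OOP $4,611.40).
Claim 3 — $3,620: 20% coinsurance on $3,620 = $724. Adding that to $4,611.40 gives $5,335.40, past the $5,000 cap; patient pays only $5,000 − $4,611.40 = $388.60.

$388.60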